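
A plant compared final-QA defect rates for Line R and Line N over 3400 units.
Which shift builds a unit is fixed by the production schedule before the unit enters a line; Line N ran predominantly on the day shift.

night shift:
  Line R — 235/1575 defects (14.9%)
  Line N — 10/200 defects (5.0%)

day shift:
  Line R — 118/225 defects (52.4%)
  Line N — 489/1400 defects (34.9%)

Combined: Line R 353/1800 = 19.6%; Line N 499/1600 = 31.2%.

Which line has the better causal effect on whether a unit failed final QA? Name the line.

Since shift is a pre-existing factor (not a product of the line) and it affects the outcome on its own, it is a confounder. The stratified rates, not the pooled rate, identify the causal effect.
Within each level — night shift: 14.9% vs 5.0%; day shift: 52.4% vs 34.9% — Line N is lower every time.

Line N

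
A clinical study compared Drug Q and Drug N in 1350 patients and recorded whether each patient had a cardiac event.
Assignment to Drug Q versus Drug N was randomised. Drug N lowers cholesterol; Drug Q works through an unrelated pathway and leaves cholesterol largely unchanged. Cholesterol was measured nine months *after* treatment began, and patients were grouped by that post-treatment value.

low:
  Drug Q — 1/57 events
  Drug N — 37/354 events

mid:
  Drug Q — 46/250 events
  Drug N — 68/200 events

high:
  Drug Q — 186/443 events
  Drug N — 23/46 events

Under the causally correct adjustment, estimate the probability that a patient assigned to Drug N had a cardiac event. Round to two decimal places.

0.21

Drug Q is lower inside every cholesterol stratum but Drug N is lower in aggregate. Whether to stratify depends on how cholesterol relates to the drug.
The distribution of cholesterol is itself part of what the drug does — it is an intermediate outcome. Holding it fixed would remove that part of the effect; the total effect is the pooled difference.
So P(outcome | do(Drug N)) is just the pooled rate for Drug N: 128/600 = 0.213.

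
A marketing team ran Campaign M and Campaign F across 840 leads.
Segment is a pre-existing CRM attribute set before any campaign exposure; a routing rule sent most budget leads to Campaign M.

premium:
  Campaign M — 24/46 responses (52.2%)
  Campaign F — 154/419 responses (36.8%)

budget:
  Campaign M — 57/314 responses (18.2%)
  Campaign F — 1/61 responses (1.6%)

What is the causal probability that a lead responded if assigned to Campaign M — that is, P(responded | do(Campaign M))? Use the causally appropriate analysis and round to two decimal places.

Here customer segment is a common cause — it drives both which campaign a case falls under and the outcome. The crude comparison mixes populations; the stratum-specific rates are the causally relevant ones.
Standardising Campaign M to the population customer segment mix: 0.554·24/46 + 0.446·57/314 = 0.370.

0.37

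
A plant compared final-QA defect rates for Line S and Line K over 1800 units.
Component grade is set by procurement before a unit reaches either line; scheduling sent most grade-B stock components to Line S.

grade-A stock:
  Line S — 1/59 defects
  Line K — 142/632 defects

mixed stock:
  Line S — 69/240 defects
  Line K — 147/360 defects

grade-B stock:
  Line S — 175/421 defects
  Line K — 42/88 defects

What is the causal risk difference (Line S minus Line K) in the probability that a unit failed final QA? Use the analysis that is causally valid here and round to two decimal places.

Component grade is set before the line has any effect — it is not caused by the line — and it independently drives the outcome. That makes it a confounder, so the causal comparison is within component grade levels.
Adjusting over the population distribution of component grade: 0.384·(0.017−0.225) + 0.333·(0.287−0.408) + 0.283·(0.416−0.477) = -0.137.

-0.14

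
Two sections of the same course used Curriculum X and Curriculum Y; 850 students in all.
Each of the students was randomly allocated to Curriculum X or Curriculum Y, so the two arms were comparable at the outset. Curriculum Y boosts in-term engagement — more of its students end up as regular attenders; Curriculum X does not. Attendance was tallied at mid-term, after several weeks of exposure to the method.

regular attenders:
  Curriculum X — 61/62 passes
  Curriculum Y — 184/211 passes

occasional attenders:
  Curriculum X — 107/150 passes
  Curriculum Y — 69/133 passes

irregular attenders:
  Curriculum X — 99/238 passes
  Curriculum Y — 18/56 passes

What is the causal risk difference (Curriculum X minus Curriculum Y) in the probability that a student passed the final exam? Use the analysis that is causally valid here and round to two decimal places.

The distribution of mid-term attendance is itself part of what the teaching method does — it is an intermediate outcome. Holding it fixed would remove that part of the effect; the total effect is the pooled difference.
The causal difference is the pooled difference: 0.593 − 0.677 = -0.084.

-0.08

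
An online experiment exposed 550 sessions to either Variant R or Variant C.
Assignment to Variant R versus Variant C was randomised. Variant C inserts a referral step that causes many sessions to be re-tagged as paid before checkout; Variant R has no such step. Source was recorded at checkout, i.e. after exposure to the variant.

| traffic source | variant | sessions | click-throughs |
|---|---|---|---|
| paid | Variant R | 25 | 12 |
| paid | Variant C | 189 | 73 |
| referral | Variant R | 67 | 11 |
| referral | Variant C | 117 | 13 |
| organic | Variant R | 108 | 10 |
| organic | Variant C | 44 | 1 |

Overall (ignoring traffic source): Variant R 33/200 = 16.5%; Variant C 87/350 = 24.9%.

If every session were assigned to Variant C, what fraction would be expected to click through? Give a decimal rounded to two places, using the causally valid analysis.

0.25

Because the variant influences traffic source, traffic source is a post-treatment mediator, not a confounder. Stratifying on it would bias the estimate; the causal effect is the crude pooled difference.
So P(outcome | do(Variant C)) is just the pooled rate for Variant C: 87/350 = 0.249.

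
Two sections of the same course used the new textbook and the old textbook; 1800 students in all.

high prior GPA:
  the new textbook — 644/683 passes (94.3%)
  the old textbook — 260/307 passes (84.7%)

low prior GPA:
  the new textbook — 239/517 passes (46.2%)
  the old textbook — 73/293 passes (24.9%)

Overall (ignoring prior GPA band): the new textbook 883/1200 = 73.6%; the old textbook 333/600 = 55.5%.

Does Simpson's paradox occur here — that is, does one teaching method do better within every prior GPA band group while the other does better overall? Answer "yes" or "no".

no

Within each prior GPA band level (high prior GPA 94.3% vs 84.7%; low prior GPA 46.2% vs 24.9%), the new textbook has the higher rate every time. Pooled: 73.6% vs 55.5% — the new textbook has the higher rate overall. They agree.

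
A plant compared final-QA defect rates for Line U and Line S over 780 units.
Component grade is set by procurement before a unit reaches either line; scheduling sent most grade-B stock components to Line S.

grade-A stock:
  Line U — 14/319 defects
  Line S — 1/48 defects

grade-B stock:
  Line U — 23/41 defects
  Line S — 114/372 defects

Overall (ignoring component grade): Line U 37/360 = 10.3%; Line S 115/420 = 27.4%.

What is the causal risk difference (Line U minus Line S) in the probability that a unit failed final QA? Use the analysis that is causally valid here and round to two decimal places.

+0.15

Component grade differs across lines for reasons unrelated to any effect of the line itself, and it separately predicts the outcome — a classic confounder. We must compare within component grade levels.
Adjusting over the population distribution of component grade: 0.471·(0.044−0.021) + 0.529·(0.561−0.306) = +0.146.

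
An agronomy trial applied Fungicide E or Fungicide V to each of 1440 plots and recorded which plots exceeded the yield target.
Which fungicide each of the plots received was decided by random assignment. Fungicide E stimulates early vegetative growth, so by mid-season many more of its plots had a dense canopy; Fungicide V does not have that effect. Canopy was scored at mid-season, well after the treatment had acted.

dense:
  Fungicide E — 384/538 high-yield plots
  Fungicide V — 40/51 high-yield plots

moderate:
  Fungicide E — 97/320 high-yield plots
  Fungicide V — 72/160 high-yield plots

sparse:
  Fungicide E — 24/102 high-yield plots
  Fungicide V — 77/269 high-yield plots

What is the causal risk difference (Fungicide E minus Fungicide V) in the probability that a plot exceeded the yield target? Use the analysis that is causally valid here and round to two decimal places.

+0.13

The mid-season canopy-specific comparison favours Fungicide V throughout, but the pooled figures favour Fungicide E. The question is whether to condition on mid-season canopy.
Because the fungicide influences mid-season canopy, mid-season canopy is a post-treatment mediator, not a confounder. Stratifying on it would bias the estimate; the causal effect is the crude pooled difference.
The causal difference is the pooled difference: 0.526 − 0.394 = +0.132.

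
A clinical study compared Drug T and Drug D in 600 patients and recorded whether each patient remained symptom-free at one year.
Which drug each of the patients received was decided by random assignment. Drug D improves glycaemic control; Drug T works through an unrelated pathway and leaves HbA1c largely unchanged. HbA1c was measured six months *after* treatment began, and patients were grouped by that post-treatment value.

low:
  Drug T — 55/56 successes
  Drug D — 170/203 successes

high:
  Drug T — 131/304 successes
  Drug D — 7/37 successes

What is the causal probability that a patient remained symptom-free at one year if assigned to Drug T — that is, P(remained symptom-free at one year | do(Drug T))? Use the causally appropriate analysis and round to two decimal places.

0.52

The distribution of HbA1c is itself part of what the drug does — it is an intermediate outcome. Holding it fixed would remove that part of the effect; the total effect is the pooled difference.
So P(outcome | do(Drug T)) is just the pooled rate for Drug T: 186/360 = 0.517.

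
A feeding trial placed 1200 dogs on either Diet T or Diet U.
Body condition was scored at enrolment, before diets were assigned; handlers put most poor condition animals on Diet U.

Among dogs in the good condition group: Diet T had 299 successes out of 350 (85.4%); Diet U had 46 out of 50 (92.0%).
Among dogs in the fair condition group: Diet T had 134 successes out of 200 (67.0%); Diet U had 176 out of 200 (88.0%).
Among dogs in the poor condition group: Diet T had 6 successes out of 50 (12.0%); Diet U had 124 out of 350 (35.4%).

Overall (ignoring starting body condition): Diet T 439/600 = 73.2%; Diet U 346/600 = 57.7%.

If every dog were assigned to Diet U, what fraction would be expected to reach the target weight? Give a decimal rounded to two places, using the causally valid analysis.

Within every starting body condition level Diet U has the higher rate, yet pooled Diet T does — Simpson's reversal.
Starting body condition is set before the diet has any effect — it is not caused by the diet — and it independently drives the outcome. That makes it a confounder, so the causal comparison is within starting body condition levels.
Standardising Diet U to the population starting body condition mix: 0.333·46/50 + 0.333·176/200 + 0.333·124/350 = 0.718.

0.72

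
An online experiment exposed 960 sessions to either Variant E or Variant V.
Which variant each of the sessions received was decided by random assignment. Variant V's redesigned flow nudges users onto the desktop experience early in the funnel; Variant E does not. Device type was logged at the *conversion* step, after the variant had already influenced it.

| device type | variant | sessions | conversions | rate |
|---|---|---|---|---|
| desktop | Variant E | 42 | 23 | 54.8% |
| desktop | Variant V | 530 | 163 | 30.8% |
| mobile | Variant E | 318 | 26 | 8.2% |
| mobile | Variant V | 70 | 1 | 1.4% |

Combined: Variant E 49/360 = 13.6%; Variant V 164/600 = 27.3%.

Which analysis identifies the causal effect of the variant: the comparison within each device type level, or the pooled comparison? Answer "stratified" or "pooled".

Variant E is higher inside every device type stratum but Variant V is higher in aggregate. Whether to stratify depends on how device type relates to the variant.
The distribution of device type is itself part of what the variant does — it is an intermediate outcome. Holding it fixed would remove that part of the effect; the total effect is the pooled difference.
Pooled: Variant E 13.6% vs Variant V 27.3%; Variant V is higher overall.

pooled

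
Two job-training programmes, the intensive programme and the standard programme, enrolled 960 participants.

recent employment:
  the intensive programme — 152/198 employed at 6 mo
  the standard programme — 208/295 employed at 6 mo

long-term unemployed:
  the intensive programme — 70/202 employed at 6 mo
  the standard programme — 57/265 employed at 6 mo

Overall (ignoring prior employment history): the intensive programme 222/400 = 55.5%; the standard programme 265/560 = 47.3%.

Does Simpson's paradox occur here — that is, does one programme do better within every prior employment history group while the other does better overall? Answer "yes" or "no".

Within each prior employment history level (recent employment 76.8% vs 70.5%; long-term unemployed 34.7% vs 21.5%), the intensive programme has the higher rate every time. Pooled: 55.5% vs 47.3% — the intensive programme has the higher rate overall. They agree.

no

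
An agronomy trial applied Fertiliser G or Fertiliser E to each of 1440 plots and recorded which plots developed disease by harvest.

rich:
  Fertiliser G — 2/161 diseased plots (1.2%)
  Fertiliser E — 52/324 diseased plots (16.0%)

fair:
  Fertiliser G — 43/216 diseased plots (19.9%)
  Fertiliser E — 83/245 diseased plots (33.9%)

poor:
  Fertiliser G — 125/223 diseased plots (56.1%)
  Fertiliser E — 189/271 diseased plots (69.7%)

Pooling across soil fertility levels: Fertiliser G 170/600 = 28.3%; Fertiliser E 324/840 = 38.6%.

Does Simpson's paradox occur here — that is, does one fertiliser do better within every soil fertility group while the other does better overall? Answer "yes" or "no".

no

Within each soil fertility level (rich 1.2% vs 16.0%; fair 19.9% vs 33.9%; poor 56.1% vs 69.7%), Fertiliser G has the lower rate every time. Pooled: 28.3% vs 38.6% — Fertiliser G has the lower rate overall. They agree.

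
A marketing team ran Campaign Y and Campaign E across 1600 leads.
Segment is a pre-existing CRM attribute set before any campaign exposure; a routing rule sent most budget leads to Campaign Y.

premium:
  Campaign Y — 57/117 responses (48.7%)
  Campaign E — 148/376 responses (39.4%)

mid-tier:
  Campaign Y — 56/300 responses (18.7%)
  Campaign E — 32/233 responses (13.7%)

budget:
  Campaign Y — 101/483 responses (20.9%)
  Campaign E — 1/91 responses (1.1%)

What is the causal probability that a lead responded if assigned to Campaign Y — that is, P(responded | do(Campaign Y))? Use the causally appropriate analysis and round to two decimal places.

Within every customer segment level Campaign Y has the higher rate, yet pooled Campaign E does — Simpson's reversal.
Customer segment satisfies the back-door criterion: it is not a descendant of the campaign, and it blocks the spurious path from campaign to outcome. Adjusting for it (i.e., using the within-customer segment rates) gives the causal effect.
Standardising Campaign Y to the population customer segment mix: 0.308·57/117 + 0.333·56/300 + 0.359·101/483 = 0.287.

0.29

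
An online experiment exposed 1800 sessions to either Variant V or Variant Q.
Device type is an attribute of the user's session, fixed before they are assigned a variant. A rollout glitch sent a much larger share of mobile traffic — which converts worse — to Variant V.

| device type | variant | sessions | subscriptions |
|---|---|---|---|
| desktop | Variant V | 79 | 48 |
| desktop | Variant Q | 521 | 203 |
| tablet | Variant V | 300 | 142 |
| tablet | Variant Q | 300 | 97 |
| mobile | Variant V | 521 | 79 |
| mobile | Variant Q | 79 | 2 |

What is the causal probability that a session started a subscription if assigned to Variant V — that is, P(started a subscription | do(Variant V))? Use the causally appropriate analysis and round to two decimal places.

0.41

Device type is set before the variant has any effect — it is not caused by the variant — and it independently drives the outcome. That makes it a confounder, so the causal comparison is within device type levels.
Standardising Variant V to the population device type mix: 0.333·48/79 + 0.333·142/300 + 0.333·79/521 = 0.411.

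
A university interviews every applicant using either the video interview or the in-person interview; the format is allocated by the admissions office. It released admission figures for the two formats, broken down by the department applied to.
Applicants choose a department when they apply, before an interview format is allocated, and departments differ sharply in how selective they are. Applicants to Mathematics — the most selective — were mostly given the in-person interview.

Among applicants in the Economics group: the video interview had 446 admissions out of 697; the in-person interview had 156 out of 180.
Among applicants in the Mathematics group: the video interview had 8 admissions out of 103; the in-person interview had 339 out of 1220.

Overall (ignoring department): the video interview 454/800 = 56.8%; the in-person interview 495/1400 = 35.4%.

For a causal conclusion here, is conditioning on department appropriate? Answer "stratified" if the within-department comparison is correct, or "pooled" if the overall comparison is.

stratified

Here department is a common cause — it drives both which interview format a case falls under and the outcome. The crude comparison mixes populations; the stratum-specific rates are the causally relevant ones.
Within each level — Economics: 64.0% vs 86.7%; Mathematics: 7.8% vs 27.8% — the in-person interview is higher every time.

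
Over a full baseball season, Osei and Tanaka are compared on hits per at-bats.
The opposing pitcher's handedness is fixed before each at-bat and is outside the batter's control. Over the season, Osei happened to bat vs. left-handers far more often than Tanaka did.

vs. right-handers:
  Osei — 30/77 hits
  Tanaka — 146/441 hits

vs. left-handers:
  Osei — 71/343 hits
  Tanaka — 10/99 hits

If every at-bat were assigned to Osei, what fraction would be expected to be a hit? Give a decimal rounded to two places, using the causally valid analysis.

0.31

Since pitcher handedness is a pre-existing factor (not a product of the player) and it affects the outcome on its own, it is a confounder. The stratified rates, not the pooled rate, identify the causal effect.
Standardising Osei to the population pitcher handedness mix: 0.540·30/77 + 0.460·71/343 = 0.306.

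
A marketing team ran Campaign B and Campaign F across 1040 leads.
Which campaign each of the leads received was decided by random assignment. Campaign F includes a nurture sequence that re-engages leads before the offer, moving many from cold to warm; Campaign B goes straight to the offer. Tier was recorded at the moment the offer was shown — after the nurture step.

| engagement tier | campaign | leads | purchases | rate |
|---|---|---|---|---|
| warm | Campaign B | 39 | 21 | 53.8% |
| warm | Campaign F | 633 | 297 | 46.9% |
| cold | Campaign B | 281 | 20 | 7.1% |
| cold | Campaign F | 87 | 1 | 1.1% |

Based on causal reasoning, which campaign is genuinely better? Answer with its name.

Campaign F

The engagement tier-specific comparison favours Campaign B throughout, but the pooled figures favour Campaign F. The question is whether to condition on engagement tier.
Stratifying would compare campaigns among leads the campaigns themselves sorted into engagement tier groups — a form of selection on an intermediate. The unconditioned pooled rates give the total causal effect.
Pooled: Campaign B 12.8% vs Campaign F 41.4%; Campaign F is higher overall.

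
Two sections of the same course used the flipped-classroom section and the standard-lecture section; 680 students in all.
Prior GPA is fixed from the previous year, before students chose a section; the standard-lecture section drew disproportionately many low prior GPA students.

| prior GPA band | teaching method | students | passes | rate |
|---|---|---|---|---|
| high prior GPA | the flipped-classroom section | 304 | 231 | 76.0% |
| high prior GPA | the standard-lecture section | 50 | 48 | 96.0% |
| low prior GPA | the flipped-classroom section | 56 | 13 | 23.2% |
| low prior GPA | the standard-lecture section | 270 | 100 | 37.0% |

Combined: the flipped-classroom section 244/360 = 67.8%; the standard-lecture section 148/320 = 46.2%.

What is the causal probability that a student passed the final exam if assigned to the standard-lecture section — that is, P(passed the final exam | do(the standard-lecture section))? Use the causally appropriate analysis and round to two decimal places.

Within every prior GPA band level the standard-lecture section has the higher rate, yet pooled the flipped-classroom section does — Simpson's reversal.
The imbalance in prior GPA band arose from how students were allocated, not from anything the teaching method did; and prior GPA band independently affects the outcome. The pooled gap is confounded — condition on prior GPA band.
Standardising the standard-lecture section to the population prior GPA band mix: 0.521·48/50 + 0.479·100/270 = 0.677.

0.68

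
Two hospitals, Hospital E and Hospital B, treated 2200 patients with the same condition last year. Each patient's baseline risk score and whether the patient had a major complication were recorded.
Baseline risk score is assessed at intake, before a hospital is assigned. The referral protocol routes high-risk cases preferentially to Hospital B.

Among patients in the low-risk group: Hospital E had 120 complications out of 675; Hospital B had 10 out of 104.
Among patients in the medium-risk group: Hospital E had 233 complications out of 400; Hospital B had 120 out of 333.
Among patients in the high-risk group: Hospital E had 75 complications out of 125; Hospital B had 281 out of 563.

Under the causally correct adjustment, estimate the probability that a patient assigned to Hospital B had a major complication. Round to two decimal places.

The stratified and pooled comparisons disagree (Hospital B wins within each baseline risk score; Hospital E wins overall), so the answer turns on the causal role of baseline risk score.
Here baseline risk score is a common cause — it drives both which hospital a case falls under and the outcome. The crude comparison mixes populations; the stratum-specific rates are the causally relevant ones.
Standardising Hospital B to the population baseline risk score mix: 0.354·10/104 + 0.333·120/333 + 0.313·281/563 = 0.310.

0.31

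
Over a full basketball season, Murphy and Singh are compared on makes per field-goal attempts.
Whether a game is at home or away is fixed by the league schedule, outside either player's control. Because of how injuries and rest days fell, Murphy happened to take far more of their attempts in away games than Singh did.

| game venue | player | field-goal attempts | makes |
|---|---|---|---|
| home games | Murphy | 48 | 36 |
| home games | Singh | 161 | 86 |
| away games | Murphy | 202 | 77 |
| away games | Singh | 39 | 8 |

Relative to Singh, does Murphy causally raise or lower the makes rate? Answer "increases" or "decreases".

increases

Nothing the player does changes game venue; the imbalance is an allocation artefact. With game venue also predicting the outcome, the pooled figure is confounded, and the within-stratum comparison is the causal one.
Within each level — home games: 75.0% vs 53.4%; away games: 38.1% vs 20.5% — Murphy is higher every time.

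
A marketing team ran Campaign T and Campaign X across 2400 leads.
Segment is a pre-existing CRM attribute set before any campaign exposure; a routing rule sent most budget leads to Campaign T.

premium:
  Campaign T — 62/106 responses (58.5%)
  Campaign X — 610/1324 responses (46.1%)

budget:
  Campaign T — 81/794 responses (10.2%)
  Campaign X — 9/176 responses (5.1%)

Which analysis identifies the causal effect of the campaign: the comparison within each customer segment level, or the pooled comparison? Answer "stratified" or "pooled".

Here customer segment is a common cause — it drives both which campaign a case falls under and the outcome. The crude comparison mixes populations; the stratum-specific rates are the causally relevant ones.
Within each level — premium: 58.5% vs 46.1%; budget: 10.2% vs 5.1% — Campaign T is higher every time.

stratified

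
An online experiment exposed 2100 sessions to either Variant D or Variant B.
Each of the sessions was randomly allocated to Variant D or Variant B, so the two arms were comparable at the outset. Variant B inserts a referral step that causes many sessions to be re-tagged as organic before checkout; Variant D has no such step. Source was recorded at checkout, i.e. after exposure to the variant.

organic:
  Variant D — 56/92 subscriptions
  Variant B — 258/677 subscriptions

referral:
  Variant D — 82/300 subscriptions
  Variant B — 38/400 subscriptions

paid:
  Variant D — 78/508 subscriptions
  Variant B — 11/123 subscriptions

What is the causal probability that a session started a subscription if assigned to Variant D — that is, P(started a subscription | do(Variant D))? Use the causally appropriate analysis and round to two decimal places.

0.24

Variant D is higher inside every traffic source stratum but Variant B is higher in aggregate. Whether to stratify depends on how traffic source relates to the variant.
Traffic source here is a post-treatment variable shaped by the variant; conditioning on it would introduce bias rather than remove it. The overall comparison is the causal one.
So P(outcome | do(Variant D)) is just the pooled rate for Variant D: 216/900 = 0.240.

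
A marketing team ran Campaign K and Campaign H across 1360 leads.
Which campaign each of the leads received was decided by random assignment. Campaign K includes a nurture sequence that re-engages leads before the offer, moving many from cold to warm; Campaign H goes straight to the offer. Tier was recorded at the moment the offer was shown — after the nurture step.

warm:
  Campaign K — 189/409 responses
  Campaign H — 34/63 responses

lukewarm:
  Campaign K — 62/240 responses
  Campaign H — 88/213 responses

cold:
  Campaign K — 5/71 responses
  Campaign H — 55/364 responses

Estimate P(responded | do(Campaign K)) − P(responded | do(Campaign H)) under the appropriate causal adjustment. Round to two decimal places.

Campaign H is higher inside every engagement tier stratum but Campaign K is higher in aggregate. Whether to stratify depends on how engagement tier relates to the campaign.
The distribution of engagement tier is itself part of what the campaign does — it is an intermediate outcome. Holding it fixed would remove that part of the effect; the total effect is the pooled difference.
The causal difference is the pooled difference: 0.356 − 0.277 = +0.079.

+0.08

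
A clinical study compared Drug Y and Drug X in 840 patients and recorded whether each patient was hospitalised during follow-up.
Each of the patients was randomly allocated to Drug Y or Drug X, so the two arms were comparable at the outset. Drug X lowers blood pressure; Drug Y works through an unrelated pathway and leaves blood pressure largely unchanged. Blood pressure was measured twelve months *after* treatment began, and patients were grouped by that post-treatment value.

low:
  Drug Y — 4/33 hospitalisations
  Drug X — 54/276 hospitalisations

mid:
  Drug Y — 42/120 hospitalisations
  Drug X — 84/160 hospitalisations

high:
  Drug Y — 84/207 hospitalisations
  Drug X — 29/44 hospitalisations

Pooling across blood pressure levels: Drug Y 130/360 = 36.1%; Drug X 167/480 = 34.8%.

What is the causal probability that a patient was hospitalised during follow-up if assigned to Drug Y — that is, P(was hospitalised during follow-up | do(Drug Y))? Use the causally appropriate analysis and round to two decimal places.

Within every blood pressure level Drug Y has the lower rate, yet pooled Drug X does — Simpson's reversal.
Blood pressure here is a post-treatment variable shaped by the drug; conditioning on it would introduce bias rather than remove it. The overall comparison is the causal one.
So P(outcome | do(Drug Y)) is just the pooled rate for Drug Y: 130/360 = 0.361.

0.36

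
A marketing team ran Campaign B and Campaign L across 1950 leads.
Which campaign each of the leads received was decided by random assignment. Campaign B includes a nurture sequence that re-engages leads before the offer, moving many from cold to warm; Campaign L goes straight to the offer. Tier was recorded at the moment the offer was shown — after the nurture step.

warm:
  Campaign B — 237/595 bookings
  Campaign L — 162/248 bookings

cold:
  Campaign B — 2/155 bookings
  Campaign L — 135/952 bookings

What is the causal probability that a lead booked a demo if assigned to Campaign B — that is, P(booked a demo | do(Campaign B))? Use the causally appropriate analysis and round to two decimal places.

0.32

Engagement tier lies on the pathway campaign → engagement tier → outcome, so adjusting for it blocks the indirect effect. For the total causal effect of campaign, use the unadjusted pooled rates.
So P(outcome | do(Campaign B)) is just the pooled rate for Campaign B: 239/750 = 0.319.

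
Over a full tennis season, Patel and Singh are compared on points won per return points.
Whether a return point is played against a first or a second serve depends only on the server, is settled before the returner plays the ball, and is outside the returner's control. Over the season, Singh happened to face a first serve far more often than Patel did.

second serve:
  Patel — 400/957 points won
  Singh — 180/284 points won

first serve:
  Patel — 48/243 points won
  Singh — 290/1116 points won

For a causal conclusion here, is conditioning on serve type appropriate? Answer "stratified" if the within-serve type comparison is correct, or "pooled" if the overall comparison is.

Here serve type is a common cause — it drives both which player a case falls under and the outcome. The crude comparison mixes populations; the stratum-specific rates are the causally relevant ones.
Within each level — second serve: 41.8% vs 63.4%; first serve: 19.8% vs 26.0% — Singh is higher every time.

stratified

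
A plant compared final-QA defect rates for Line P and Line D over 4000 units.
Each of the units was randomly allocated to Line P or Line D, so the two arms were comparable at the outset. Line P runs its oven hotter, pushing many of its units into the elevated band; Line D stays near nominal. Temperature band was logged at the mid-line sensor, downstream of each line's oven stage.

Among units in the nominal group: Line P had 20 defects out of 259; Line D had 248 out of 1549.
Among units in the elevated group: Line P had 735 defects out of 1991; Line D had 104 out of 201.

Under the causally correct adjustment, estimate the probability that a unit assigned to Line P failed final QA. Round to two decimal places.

0.34

In-process temperature band is downstream of the line. One should not condition on a consequence of treatment, so the overall rates are the right comparison.
So P(outcome | do(Line P)) is just the pooled rate for Line P: 755/2250 = 0.336.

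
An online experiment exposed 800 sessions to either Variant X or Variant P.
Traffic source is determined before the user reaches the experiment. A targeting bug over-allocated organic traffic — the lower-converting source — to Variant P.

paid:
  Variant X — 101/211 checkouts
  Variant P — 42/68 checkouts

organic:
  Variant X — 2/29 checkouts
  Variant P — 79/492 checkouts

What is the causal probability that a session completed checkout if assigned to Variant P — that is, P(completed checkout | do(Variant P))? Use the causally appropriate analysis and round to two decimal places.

0.32

Here traffic source is a common cause — it drives both which variant a case falls under and the outcome. The crude comparison mixes populations; the stratum-specific rates are the causally relevant ones.
Standardising Variant P to the population traffic source mix: 0.349·42/68 + 0.651·79/492 = 0.320.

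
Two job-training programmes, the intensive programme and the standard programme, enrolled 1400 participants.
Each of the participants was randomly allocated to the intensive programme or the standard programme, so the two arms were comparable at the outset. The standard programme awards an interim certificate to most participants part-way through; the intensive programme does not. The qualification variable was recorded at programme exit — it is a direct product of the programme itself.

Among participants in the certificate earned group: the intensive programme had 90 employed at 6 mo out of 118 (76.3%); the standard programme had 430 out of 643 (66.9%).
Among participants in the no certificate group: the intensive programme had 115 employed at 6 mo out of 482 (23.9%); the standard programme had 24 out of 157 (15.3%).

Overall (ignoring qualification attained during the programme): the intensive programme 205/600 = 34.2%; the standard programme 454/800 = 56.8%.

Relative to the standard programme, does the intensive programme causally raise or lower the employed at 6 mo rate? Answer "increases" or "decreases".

Qualification attained during the programme is downstream of the programme. One should not condition on a consequence of treatment, so the overall rates are the right comparison.
Pooled: the intensive programme 34.2% vs the standard programme 56.8%; the standard programme is higher overall.

decreases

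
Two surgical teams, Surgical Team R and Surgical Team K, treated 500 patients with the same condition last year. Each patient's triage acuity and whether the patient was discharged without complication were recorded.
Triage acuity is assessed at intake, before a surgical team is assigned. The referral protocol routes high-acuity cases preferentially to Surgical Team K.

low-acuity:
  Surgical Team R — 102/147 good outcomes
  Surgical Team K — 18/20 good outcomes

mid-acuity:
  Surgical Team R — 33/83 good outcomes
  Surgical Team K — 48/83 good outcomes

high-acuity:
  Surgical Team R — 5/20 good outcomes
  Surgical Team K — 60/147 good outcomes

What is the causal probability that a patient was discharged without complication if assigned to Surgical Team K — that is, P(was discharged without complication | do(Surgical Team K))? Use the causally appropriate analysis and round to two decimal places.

0.63

Since triage acuity is a pre-existing factor (not a product of the surgical team) and it affects the outcome on its own, it is a confounder. The stratified rates, not the pooled rate, identify the causal effect.
Standardising Surgical Team K to the population triage acuity mix: 0.334·18/20 + 0.332·48/83 + 0.334·60/147 = 0.629.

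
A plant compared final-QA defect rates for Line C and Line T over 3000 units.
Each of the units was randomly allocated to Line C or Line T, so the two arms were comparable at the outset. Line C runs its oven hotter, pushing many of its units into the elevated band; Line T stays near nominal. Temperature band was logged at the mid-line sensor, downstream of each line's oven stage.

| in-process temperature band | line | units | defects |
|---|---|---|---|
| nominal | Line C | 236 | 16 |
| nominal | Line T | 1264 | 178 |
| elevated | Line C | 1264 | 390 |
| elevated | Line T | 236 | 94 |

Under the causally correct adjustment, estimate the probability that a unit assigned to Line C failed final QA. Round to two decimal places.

In-process temperature band is downstream of the line. One should not condition on a consequence of treatment, so the overall rates are the right comparison.
So P(outcome | do(Line C)) is just the pooled rate for Line C: 406/1500 = 0.271.

0.27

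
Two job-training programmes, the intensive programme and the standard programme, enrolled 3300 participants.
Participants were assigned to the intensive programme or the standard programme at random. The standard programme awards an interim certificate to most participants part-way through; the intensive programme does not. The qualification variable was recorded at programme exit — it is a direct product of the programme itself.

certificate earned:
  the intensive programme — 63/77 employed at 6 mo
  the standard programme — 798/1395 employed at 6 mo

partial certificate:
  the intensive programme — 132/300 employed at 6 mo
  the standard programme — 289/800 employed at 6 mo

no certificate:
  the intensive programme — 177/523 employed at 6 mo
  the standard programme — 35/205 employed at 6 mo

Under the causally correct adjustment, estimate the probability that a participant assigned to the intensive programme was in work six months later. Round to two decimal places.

Qualification attained during the programme lies on the pathway programme → qualification attained during the programme → outcome, so adjusting for it blocks the indirect effect. For the total causal effect of programme, use the unadjusted pooled rates.
So P(outcome | do(the intensive programme)) is just the pooled rate for the intensive programme: 372/900 = 0.413.

0.41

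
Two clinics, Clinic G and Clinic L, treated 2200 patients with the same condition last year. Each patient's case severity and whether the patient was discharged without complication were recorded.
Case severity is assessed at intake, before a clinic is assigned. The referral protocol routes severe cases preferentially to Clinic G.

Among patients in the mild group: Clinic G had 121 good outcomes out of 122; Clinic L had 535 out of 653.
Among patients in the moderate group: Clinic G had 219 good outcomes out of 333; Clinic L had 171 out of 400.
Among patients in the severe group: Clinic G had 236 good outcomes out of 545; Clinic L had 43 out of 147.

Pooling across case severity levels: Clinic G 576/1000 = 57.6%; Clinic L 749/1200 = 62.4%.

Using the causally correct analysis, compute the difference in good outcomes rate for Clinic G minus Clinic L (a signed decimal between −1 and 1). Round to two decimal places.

+0.18

The stratified and pooled comparisons disagree (Clinic G wins within each case severity; Clinic L wins overall), so the answer turns on the causal role of case severity.
Here case severity is a common cause — it drives both which clinic a case falls under and the outcome. The crude comparison mixes populations; the stratum-specific rates are the causally relevant ones.
Adjusting over the population distribution of case severity: 0.352·(0.992−0.819) + 0.333·(0.658−0.427) + 0.315·(0.433−0.293) = +0.182.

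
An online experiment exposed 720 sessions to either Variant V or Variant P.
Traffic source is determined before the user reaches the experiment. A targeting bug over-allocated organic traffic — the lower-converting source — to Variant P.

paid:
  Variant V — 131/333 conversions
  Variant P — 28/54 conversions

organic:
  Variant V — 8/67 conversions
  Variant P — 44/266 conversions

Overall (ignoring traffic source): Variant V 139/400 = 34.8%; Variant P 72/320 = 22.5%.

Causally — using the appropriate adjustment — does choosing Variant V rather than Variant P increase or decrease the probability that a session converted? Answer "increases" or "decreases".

decreases

The imbalance in traffic source arose from how sessions were allocated, not from anything the variant did; and traffic source independently affects the outcome. The pooled gap is confounded — condition on traffic source.
Within each level — paid: 39.3% vs 51.9%; organic: 11.9% vs 16.5% — Variant P is higher every time.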